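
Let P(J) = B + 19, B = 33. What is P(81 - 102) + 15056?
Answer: 15108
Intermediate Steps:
P(J) = 52 (P(J) = 33 + 19 = 52)
P(81 - 102) + 15056 = 52 + 15056 = 15108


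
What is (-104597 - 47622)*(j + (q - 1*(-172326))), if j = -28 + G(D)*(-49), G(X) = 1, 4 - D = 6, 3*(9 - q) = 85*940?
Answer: -66500523406/3 ≈ -2.2167e+10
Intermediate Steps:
q = -79873/3 (q = 9 - 85*940/3 = 9 - ⅓*79900 = 9 - 79900/3 = -79873/3 ≈ -26624.)
D = -2 (D = 4 - 1*6 = 4 - 6 = -2)
j = -77 (j = -28 + 1*(-49) = -28 - 49 = -77)
(-104597 - 47622)*(j + (q - 1*(-172326))) = (-104597 - 47622)*(-77 + (-79873/3 - 1*(-172326))) = -152219*(-77 + (-79873/3 + 172326)) = -152219*(-77 + 437105/3) = -152219*436874/3 = -66500523406/3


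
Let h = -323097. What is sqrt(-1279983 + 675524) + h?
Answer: -323097 + I*sqrt(604459) ≈ -3.231e+5 + 777.47*I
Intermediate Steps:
sqrt(-1279983 + 675524) + h = sqrt(-1279983 + 675524) - 323097 = sqrt(-604459) - 323097 = I*sqrt(604459) - 323097 = -323097 + I*sqrt(604459)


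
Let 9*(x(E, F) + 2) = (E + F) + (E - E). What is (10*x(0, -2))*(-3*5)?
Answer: 1000/3 ≈ 333.33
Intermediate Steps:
x(E, F) = -2 + E/9 + F/9 (x(E, F) = -2 + ((E + F) + (E - E))/9 = -2 + ((E + F) + 0)/9 = -2 + (E + F)/9 = -2 + (E/9 + F/9) = -2 + E/9 + F/9)
(10*x(0, -2))*(-3*5) = (10*(-2 + (⅑)*0 + (⅑)*(-2)))*(-3*5) = (10*(-2 + 0 - 2/9))*(-15) = (10*(-20/9))*(-15) = -200/9*(-15) = 1000/3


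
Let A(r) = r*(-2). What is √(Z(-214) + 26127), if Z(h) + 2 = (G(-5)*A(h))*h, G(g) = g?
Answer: √484085 ≈ 695.76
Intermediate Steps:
A(r) = -2*r
Z(h) = -2 + 10*h² (Z(h) = -2 + (-(-10)*h)*h = -2 + (10*h)*h = -2 + 10*h²)
√(Z(-214) + 26127) = √((-2 + 10*(-214)²) + 26127) = √((-2 + 10*45796) + 26127) = √((-2 + 457960) + 26127) = √(457958 + 26127) = √484085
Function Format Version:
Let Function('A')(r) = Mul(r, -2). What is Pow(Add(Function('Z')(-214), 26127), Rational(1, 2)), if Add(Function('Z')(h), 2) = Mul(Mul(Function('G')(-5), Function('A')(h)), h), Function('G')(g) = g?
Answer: Pow(484085, Rational(1, 2)) ≈ 695.76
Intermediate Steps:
Function('A')(r) = Mul(-2, r)
Function('Z')(h) = Add(-2, Mul(10, Pow(h, 2))) (Function('Z')(h) = Add(-2, Mul(Mul(-5, Mul(-2, h)), h)) = Add(-2, Mul(Mul(10, h), h)) = Add(-2, Mul(10, Pow(h, 2))))
Pow(Add(Function('Z')(-214), 26127), Rational(1, 2)) = Pow(Add(Add(-2, Mul(10, Pow(-214, 2))), 26127), Rational(1, 2)) = Pow(Add(Add(-2, Mul(10, 45796)), 26127), Rational(1, 2)) = Pow(Add(Add(-2, 457960), 26127), Rational(1, 2)) = Pow(Add(457958, 26127), Rational(1, 2)) = Pow(484085, Rational(1, 2))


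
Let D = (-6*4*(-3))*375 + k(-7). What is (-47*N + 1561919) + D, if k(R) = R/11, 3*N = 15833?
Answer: 44248645/33 ≈ 1.3409e+6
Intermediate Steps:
N = 15833/3 (N = (⅓)*15833 = 15833/3 ≈ 5277.7)
k(R) = R/11 (k(R) = R*(1/11) = R/11)
D = 296993/11 (D = (-6*4*(-3))*375 + (1/11)*(-7) = -24*(-3)*375 - 7/11 = 72*375 - 7/11 = 27000 - 7/11 = 296993/11 ≈ 26999.)
(-47*N + 1561919) + D = (-47*15833/3 + 1561919) + 296993/11 = (-744151/3 + 1561919) + 296993/11 = 3941606/3 + 296993/11 = 44248645/33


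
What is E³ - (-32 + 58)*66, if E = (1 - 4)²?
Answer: -987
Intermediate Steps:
E = 9 (E = (-3)² = 9)
E³ - (-32 + 58)*66 = 9³ - (-32 + 58)*66 = 729 - 1*26*66 = 729 - 26*66 = 729 - 1716 = -987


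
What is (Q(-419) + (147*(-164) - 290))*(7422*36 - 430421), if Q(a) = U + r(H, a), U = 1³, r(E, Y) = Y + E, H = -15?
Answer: 4053139299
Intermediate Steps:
r(E, Y) = E + Y
U = 1
Q(a) = -14 + a (Q(a) = 1 + (-15 + a) = -14 + a)
(Q(-419) + (147*(-164) - 290))*(7422*36 - 430421) = ((-14 - 419) + (147*(-164) - 290))*(7422*36 - 430421) = (-433 + (-24108 - 290))*(267192 - 430421) = (-433 - 24398)*(-163229) = -24831*(-163229) = 4053139299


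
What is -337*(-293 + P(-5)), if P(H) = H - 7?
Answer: 102785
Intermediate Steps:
P(H) = -7 + H
-337*(-293 + P(-5)) = -337*(-293 + (-7 - 5)) = -337*(-293 - 12) = -337*(-305) = 102785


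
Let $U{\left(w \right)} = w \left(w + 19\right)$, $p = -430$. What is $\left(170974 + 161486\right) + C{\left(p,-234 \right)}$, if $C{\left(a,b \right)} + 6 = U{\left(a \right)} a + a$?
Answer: $-75661876$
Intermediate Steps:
$U{\left(w \right)} = w \left(19 + w\right)$
$C{\left(a,b \right)} = -6 + a + a^{2} \left(19 + a\right)$ ($C{\left(a,b \right)} = -6 + \left(a \left(19 + a\right) a + a\right) = -6 + \left(a^{2} \left(19 + a\right) + a\right) = -6 + \left(a + a^{2} \left(19 + a\right)\right) = -6 + a + a^{2} \left(19 + a\right)$)
$\left(170974 + 161486\right) + C{\left(p,-234 \right)} = \left(170974 + 161486\right) - \left(436 - \left(-430\right)^{2} \left(19 - 430\right)\right) = 332460 - 75994336 = -75661876$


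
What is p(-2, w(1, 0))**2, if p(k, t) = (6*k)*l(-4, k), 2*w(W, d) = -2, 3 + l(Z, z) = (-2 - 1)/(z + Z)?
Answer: 900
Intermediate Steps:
l(Z, z) = -3 - 3/(Z + z) (l(Z, z) = -3 + (-2 - 1)/(z + Z) = -3 - 3/(Z + z))
w(W, d) = -1 (w(W, d) = (1/2)*(-2) = -1)
p(k, t) = 18*k*(3 - k)/(-4 + k) (p(k, t) = (6*k)*(3*(-1 - 1*(-4) - k)/(-4 + k)) = (6*k)*(3*(-1 + 4 - k)/(-4 + k)) = (6*k)*(3*(3 - k)/(-4 + k)) = 18*k*(3 - k)/(-4 + k))
p(-2, w(1, 0))**2 = (18*(-2)*(3 - 1*(-2))/(-4 - 2))**2 = (18*(-2)*(3 + 2)/(-6))**2 = (18*(-2)*(-1/6)*5)**2 = 30**2 = 900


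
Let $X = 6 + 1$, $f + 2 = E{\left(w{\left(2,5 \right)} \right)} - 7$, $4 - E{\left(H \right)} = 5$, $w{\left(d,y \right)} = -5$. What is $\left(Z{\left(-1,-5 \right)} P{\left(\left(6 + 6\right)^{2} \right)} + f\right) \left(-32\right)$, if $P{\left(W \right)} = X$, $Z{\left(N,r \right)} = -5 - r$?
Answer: $320$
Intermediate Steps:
$E{\left(H \right)} = -1$ ($E{\left(H \right)} = 4 - 5 = -1$)
$f = -10$ ($f = -2 - 8 = -10$)
$X = 7$
$P{\left(W \right)} = 7$
$\left(Z{\left(-1,-5 \right)} P{\left(\left(6 + 6\right)^{2} \right)} + f\right) \left(-32\right) = \left(\left(-5 - -5\right) 7 - 10\right) \left(-32\right) = \left(\left(-5 + 5\right) 7 - 10\right) \left(-32\right) = \left(0 \cdot 7 - 10\right) \left(-32\right) = \left(0 - 10\right) \left(-32\right) = \left(-10\right) \left(-32\right) = 320$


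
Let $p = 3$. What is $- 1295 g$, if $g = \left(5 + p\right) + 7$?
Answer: $-19425$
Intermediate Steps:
$g = 15$ ($g = \left(5 + 3\right) + 7 = 8 + 7 = 15$)
$- 1295 g = \left(-1295\right) 15 = -19425$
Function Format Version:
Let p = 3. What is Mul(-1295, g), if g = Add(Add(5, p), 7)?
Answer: -19425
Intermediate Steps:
g = 15 (g = Add(Add(5, 3), 7) = Add(8, 7) = 15)
Mul(-1295, g) = Mul(-1295, 15) = -19425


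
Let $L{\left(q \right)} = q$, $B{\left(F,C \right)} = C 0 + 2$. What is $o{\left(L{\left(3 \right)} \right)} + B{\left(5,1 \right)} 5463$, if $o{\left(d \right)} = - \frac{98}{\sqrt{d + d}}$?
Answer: $10926 - \frac{49 \sqrt{6}}{3} \approx 10886.0$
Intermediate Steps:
$B{\left(F,C \right)} = 2$ ($B{\left(F,C \right)} = 0 + 2 = 2$)
$o{\left(d \right)} = - \frac{49 \sqrt{2}}{\sqrt{d}}$ ($o{\left(d \right)} = - \frac{98}{\sqrt{2 d}} = - \frac{98}{\sqrt{2} \sqrt{d}} = - 98 \frac{\sqrt{2}}{2 \sqrt{d}} = - \frac{49 \sqrt{2}}{\sqrt{d}}$)
$o{\left(L{\left(3 \right)} \right)} + B{\left(5,1 \right)} 5463 = - \frac{49 \sqrt{2}}{\sqrt{3}} + 2 \cdot 5463 = - 49 \sqrt{2} \frac{\sqrt{3}}{3} + 10926 = - \frac{49 \sqrt{6}}{3} + 10926 = 10926 - \frac{49 \sqrt{6}}{3}$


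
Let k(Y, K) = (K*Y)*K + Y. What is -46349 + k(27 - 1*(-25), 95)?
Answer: 423003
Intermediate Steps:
k(Y, K) = Y + Y*K² (k(Y, K) = Y*K² + Y = Y + Y*K²)
-46349 + k(27 - 1*(-25), 95) = -46349 + (27 - 1*(-25))*(1 + 95²) = -46349 + (27 + 25)*(1 + 9025) = -46349 + 52*9026 = -46349 + 469352 = 423003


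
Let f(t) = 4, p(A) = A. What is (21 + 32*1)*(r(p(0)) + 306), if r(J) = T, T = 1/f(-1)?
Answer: 64925/4 ≈ 16231.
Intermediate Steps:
T = ¼ (T = 1/4 = ¼ ≈ 0.25000)
r(J) = ¼
(21 + 32*1)*(r(p(0)) + 306) = (21 + 32*1)*(¼ + 306) = (21 + 32)*(1225/4) = 53*(1225/4) = 64925/4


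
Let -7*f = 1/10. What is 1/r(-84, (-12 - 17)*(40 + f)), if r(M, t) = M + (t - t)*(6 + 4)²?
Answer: -1/84 ≈ -0.011905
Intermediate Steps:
f = -1/70 (f = -⅐/10 = -⅐*⅒ = -1/70 ≈ -0.014286)
r(M, t) = M (r(M, t) = M + 0*10² = M + 0*100 = M + 0 = M)
1/r(-84, (-12 - 17)*(40 + f)) = 1/(-84) = -1/84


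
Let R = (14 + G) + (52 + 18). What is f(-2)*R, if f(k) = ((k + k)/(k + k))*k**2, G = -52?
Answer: 128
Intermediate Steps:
f(k) = k**2 (f(k) = ((2*k)/((2*k)))*k**2 = ((2*k)*(1/(2*k)))*k**2 = 1*k**2 = k**2)
R = 32 (R = (14 - 52) + (52 + 18) = -38 + 70 = 32)
f(-2)*R = (-2)**2*32 = 4*32 = 128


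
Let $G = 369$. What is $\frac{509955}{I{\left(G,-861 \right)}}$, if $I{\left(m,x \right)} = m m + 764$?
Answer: $\frac{101991}{27385} \approx 3.7243$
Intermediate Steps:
$I{\left(m,x \right)} = 764 + m^{2}$ ($I{\left(m,x \right)} = m^{2} + 764 = 764 + m^{2}$)
$\frac{509955}{I{\left(G,-861 \right)}} = \frac{509955}{764 + 369^{2}} = \frac{509955}{764 + 136161} = \frac{509955}{136925} = 509955 \cdot \frac{1}{136925} = \frac{101991}{27385}$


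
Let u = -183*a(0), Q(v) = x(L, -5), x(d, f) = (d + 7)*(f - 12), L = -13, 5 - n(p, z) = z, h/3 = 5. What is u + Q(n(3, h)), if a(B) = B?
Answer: 102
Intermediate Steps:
h = 15 (h = 3*5 = 15)
n(p, z) = 5 - z
x(d, f) = (-12 + f)*(7 + d) (x(d, f) = (7 + d)*(-12 + f) = (-12 + f)*(7 + d))
Q(v) = 102 (Q(v) = -84 - 12*(-13) + 7*(-5) - 13*(-5) = -84 + 156 - 35 + 65 = 102)
u = 0 (u = -183*0 = 0)
u + Q(n(3, h)) = 0 + 102 = 102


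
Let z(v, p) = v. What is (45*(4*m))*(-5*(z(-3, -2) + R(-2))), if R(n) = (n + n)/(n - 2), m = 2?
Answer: 3600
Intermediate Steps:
R(n) = 2*n/(-2 + n) (R(n) = (2*n)/(-2 + n) = 2*n/(-2 + n))
(45*(4*m))*(-5*(z(-3, -2) + R(-2))) = (45*(4*2))*(-5*(-3 + 2*(-2)/(-2 - 2))) = (45*8)*(-5*(-3 + 2*(-2)/(-4))) = 360*(-5*(-3 + 2*(-2)*(-¼))) = 360*(-5*(-3 + 1)) = 360*(-5*(-2)) = 360*10 = 3600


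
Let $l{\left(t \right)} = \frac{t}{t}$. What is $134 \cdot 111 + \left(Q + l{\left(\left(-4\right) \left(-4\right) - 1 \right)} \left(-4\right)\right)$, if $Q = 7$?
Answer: $14877$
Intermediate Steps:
$l{\left(t \right)} = 1$
$134 \cdot 111 + \left(Q + l{\left(\left(-4\right) \left(-4\right) - 1 \right)} \left(-4\right)\right) = 134 \cdot 111 + \left(7 + 1 \left(-4\right)\right) = 14874 + \left(7 - 4\right) = 14874 + 3 = 14877$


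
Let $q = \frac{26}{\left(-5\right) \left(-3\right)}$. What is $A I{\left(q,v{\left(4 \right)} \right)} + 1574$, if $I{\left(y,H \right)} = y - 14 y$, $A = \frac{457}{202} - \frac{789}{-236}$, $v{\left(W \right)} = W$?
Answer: $\frac{51760609}{35754} \approx 1447.7$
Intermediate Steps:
$q = \frac{26}{15} \approx 1.7333$
$A = \frac{133615}{23836}$ ($A = 457 \cdot \frac{1}{202} - - \frac{789}{236} = \frac{457}{202} + \frac{789}{236} = \frac{133615}{23836} \approx 5.6056$)
$I{\left(y,H \right)} = - 13 y$ ($I{\left(y,H \right)} = y - 14 y = - 13 y$)
$A I{\left(q,v{\left(4 \right)} \right)} + 1574 = \frac{133615 \left(\left(-13\right) \frac{26}{15}\right)}{23836} + 1574 = \frac{133615}{23836} \left(- \frac{338}{15}\right) + 1574 = - \frac{4516187}{35754} + 1574 = \frac{51760609}{35754}$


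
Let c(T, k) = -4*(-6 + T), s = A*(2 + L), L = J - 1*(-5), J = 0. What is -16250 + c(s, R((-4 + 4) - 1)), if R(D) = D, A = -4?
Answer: -16114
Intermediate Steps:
L = 5 (L = 0 - 1*(-5) = 0 + 5 = 5)
s = -28 (s = -4*(2 + 5) = -4*7 = -28)
c(T, k) = 24 - 4*T
-16250 + c(s, R((-4 + 4) - 1)) = -16250 + (24 - 4*(-28)) = -16250 + (24 + 112) = -16250 + 136 = -16114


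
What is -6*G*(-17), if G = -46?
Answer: -4692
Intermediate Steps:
-6*G*(-17) = -6*(-46)*(-17) = 276*(-17) = -4692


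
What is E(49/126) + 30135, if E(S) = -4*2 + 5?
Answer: 30132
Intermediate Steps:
E(S) = -3 (E(S) = -8 + 5 = -3)
E(49/126) + 30135 = -3 + 30135 = 30132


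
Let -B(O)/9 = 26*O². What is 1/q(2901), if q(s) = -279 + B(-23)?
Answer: -1/124065 ≈ -8.0603e-6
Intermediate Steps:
B(O) = -234*O²
q(s) = -124065 (q(s) = -279 - 234*(-23)² = -279 - 234*529 = -279 - 123786 = -124065)
1/q(2901) = 1/(-124065) = -1/124065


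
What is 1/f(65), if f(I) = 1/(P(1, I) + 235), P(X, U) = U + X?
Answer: 301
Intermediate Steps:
f(I) = 1/(236 + I) (f(I) = 1/((I + 1) + 235) = 1/((1 + I) + 235) = 1/(236 + I))
1/f(65) = 1/(1/(236 + 65)) = 1/(1/301) = 301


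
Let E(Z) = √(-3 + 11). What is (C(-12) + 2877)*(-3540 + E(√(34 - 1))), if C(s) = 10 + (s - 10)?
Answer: -10142100 + 5730*√2 ≈ -1.0134e+7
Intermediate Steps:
C(s) = s (C(s) = 10 + (-10 + s) = s)
E(Z) = 2*√2 (E(Z) = √8 = 2*√2)
(C(-12) + 2877)*(-3540 + E(√(34 - 1))) = (-12 + 2877)*(-3540 + 2*√2) = 2865*(-3540 + 2*√2) = -10142100 + 5730*√2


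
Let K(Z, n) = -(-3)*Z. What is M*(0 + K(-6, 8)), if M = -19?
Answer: 342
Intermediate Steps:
K(Z, n) = 3*Z
M*(0 + K(-6, 8)) = -19*(0 + 3*(-6)) = -19*(0 - 18) = -19*(-18) = 342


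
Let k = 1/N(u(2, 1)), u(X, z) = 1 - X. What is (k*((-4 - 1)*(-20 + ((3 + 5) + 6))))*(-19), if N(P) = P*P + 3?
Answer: -285/2 ≈ -142.50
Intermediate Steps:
N(P) = 3 + P² (N(P) = P² + 3 = 3 + P²)
k = ¼ (k = 1/(3 + (1 - 1*2)²) = 1/(3 + (1 - 2)²) = 1/(3 + (-1)²) = 1/(3 + 1) = 1/4 = ¼ ≈ 0.25000)
(k*((-4 - 1)*(-20 + ((3 + 5) + 6))))*(-19) = (((-4 - 1)*(-20 + ((3 + 5) + 6)))/4)*(-19) = ((-5*(-20 + (8 + 6)))/4)*(-19) = ((-5*(-20 + 14))/4)*(-19) = ((-5*(-6))/4)*(-19) = ((¼)*30)*(-19) = (15/2)*(-19) = -285/2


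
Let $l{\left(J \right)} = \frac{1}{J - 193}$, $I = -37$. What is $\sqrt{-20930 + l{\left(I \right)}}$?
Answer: $\frac{i \sqrt{1107197230}}{230} \approx 144.67 i$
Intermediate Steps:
$l{\left(J \right)} = \frac{1}{-193 + J}$
$\sqrt{-20930 + l{\left(I \right)}} = \sqrt{-20930 + \frac{1}{-193 - 37}} = \sqrt{-20930 + \frac{1}{-230}} = \sqrt{-20930 - \frac{1}{230}} = \sqrt{- \frac{4813901}{230}} = \frac{i \sqrt{1107197230}}{230}$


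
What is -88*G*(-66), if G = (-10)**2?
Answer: 580800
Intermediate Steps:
G = 100
-88*G*(-66) = -88*100*(-66) = -8800*(-66) = 580800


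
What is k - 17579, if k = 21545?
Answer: 3966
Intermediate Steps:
k - 17579 = 21545 - 17579 = 3966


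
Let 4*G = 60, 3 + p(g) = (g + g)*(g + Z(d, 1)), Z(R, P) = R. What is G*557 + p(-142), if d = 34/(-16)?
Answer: 98567/2 ≈ 49284.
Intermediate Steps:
d = -17/8 (d = 34*(-1/16) = -17/8 ≈ -2.1250)
p(g) = -3 + 2*g*(-17/8 + g) (p(g) = -3 + (g + g)*(g - 17/8) = -3 + (2*g)*(-17/8 + g) = -3 + 2*g*(-17/8 + g))
G = 15 (G = (1/4)*60 = 15)
G*557 + p(-142) = 15*557 + (-3 + 2*(-142)**2 - 17/4*(-142)) = 8355 + (-3 + 2*20164 + 1207/2) = 8355 + (-3 + 40328 + 1207/2) = 8355 + 81857/2 = 98567/2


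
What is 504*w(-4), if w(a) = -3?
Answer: -1512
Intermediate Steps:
504*w(-4) = 504*(-3) = -1512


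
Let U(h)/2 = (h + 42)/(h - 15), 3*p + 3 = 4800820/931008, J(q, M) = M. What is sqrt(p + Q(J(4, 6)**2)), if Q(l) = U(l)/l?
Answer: sqrt(153498222605)/407316 ≈ 0.96188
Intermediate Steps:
p = 501949/698256 (p = -1 + (4800820/931008)/3 = -1 + (4800820*(1/931008))/3 = -1 + (1/3)*(1200205/232752) = -1 + 1200205/698256 = 501949/698256 ≈ 0.71886)
U(h) = 2*(42 + h)/(-15 + h) (U(h) = 2*((h + 42)/(h - 15)) = 2*((42 + h)/(-15 + h)) = 2*(42 + h)/(-15 + h))
Q(l) = 2*(42 + l)/(l*(-15 + l)) (Q(l) = (2*(42 + l)/(-15 + l))/l = 2*(42 + l)/(l*(-15 + l)))
sqrt(p + Q(J(4, 6)**2)) = sqrt(501949/698256 + 2*(42 + 6**2)/((6**2)*(-15 + 6**2))) = sqrt(501949/698256 + 2*(42 + 36)/(36*(-15 + 36))) = sqrt(501949/698256 + 2*(1/36)*78/21) = sqrt(501949/698256 + 2*(1/36)*(1/21)*78) = sqrt(501949/698256 + 13/63) = sqrt(4522235/4887792) = sqrt(153498222605)/407316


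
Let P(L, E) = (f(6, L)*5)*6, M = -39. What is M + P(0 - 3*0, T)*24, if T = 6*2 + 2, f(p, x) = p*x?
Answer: -39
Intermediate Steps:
T = 14 (T = 12 + 2 = 14)
P(L, E) = 180*L (P(L, E) = ((6*L)*5)*6 = (30*L)*6 = 180*L)
M + P(0 - 3*0, T)*24 = -39 + (180*(0 - 3*0))*24 = -39 + (180*(0 + 0))*24 = -39 + (180*0)*24 = -39 + 0*24 = -39 + 0 = -39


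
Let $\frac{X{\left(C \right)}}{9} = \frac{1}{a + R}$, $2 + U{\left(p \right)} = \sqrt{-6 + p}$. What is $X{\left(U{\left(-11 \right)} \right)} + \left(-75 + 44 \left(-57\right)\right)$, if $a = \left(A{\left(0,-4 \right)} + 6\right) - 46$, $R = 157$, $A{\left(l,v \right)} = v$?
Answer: $- \frac{291870}{113} \approx -2582.9$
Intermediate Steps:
$U{\left(p \right)} = -2 + \sqrt{-6 + p}$
$a = -44$ ($a = \left(-4 + 6\right) - 46 = 2 - 46 = -44$)
$X{\left(C \right)} = \frac{9}{113}$ ($X{\left(C \right)} = \frac{9}{-44 + 157} = \frac{9}{113}$)
$X{\left(U{\left(-11 \right)} \right)} + \left(-75 + 44 \left(-57\right)\right) = \frac{9}{113} + \left(-75 + 44 \left(-57\right)\right) = \frac{9}{113} - 2583 = - \frac{291870}{113}$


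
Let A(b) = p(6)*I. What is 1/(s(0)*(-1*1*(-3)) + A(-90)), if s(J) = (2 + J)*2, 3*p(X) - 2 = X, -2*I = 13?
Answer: -3/16 ≈ -0.18750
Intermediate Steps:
I = -13/2 (I = -1/2*13 = -13/2 ≈ -6.5000)
p(X) = 2/3 + X/3
s(J) = 4 + 2*J
A(b) = -52/3 (A(b) = (2/3 + (1/3)*6)*(-13/2) = (2/3 + 2)*(-13/2) = (8/3)*(-13/2) = -52/3)
1/(s(0)*(-1*1*(-3)) + A(-90)) = 1/((4 + 2*0)*(-1*1*(-3)) - 52/3) = 1/((4 + 0)*(-1*(-3)) - 52/3) = 1/(4*3 - 52/3) = 1/(12 - 52/3) = 1/(-16/3) = -3/16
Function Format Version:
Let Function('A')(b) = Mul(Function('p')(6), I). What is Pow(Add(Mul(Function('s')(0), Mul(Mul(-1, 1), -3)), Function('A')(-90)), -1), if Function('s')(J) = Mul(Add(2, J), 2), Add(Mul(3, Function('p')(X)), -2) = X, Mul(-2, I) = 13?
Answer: Rational(-3, 16) ≈ -0.18750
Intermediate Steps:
I = Rational(-13, 2) (I = Mul(Rational(-1, 2), 13) = Rational(-13, 2) ≈ -6.5000)
Function('p')(X) = Add(Rational(2, 3), Mul(Rational(1, 3), X))
Function('s')(J) = Add(4, Mul(2, J))
Function('A')(b) = Rational(-52, 3) (Function('A')(b) = Mul(Add(Rational(2, 3), Mul(Rational(1, 3), 6)), Rational(-13, 2)) = Mul(Add(Rational(2, 3), 2), Rational(-13, 2)) = Mul(Rational(8, 3), Rational(-13, 2)) = Rational(-52, 3))
Pow(Add(Mul(Function('s')(0), Mul(Mul(-1, 1), -3)), Function('A')(-90)), -1) = Pow(Add(Mul(Add(4, Mul(2, 0)), Mul(Mul(-1, 1), -3)), Rational(-52, 3)), -1) = Pow(Add(Mul(Add(4, 0), Mul(-1, -3)), Rational(-52, 3)), -1) = Pow(Add(Mul(4, 3), Rational(-52, 3)), -1) = Pow(Add(12, Rational(-52, 3)), -1) = Pow(Rational(-16, 3), -1) = Rational(-3, 16)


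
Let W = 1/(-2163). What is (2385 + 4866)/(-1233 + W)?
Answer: -15683913/2666980 ≈ -5.8808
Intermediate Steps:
W = -1/2163 ≈ -0.00046232
(2385 + 4866)/(-1233 + W) = (2385 + 4866)/(-1233 - 1/2163) = 7251/(-2666980/2163) = 7251*(-2163/2666980) = -15683913/2666980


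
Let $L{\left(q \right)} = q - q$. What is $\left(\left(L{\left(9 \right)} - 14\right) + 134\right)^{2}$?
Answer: $14400$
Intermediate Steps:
$L{\left(q \right)} = 0$
$\left(\left(L{\left(9 \right)} - 14\right) + 134\right)^{2} = \left(\left(0 - 14\right) + 134\right)^{2} = \left(-14 + 134\right)^{2} = 120^{2} = 14400$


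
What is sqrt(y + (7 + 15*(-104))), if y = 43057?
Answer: 4*sqrt(2594) ≈ 203.73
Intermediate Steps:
sqrt(y + (7 + 15*(-104))) = sqrt(43057 + (7 + 15*(-104))) = sqrt(43057 + (7 - 1560)) = sqrt(43057 - 1553) = sqrt(41504) = 4*sqrt(2594)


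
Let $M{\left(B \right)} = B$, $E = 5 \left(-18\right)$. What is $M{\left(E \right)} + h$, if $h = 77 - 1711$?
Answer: $-1724$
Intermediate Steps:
$E = -90$
$h = -1634$ ($h = 77 - 1711 = -1634$)
$M{\left(E \right)} + h = -90 - 1634 = -1724$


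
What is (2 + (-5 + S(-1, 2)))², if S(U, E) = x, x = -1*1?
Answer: 16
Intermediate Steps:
x = -1
S(U, E) = -1
(2 + (-5 + S(-1, 2)))² = (2 + (-5 - 1))² = (2 - 6)² = (-4)² = 16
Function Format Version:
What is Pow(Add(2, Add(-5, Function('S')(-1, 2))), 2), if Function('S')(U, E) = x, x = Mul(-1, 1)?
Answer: 16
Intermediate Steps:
x = -1
Function('S')(U, E) = -1
Pow(Add(2, Add(-5, Function('S')(-1, 2))), 2) = Pow(Add(2, Add(-5, -1)), 2) = Pow(Add(2, -6), 2) = Pow(-4, 2) = 16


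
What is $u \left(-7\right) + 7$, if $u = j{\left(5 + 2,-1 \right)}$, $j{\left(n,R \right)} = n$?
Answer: $-42$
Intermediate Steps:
$u = 7$ ($u = 5 + 2 = 7$)
$u \left(-7\right) + 7 = 7 \left(-7\right) + 7 = -49 + 7 = -42$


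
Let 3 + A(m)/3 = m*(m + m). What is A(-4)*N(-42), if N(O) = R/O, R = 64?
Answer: -928/7 ≈ -132.57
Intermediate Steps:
N(O) = 64/O
A(m) = -9 + 6*m² (A(m) = -9 + 3*(m*(m + m)) = -9 + 3*(m*(2*m)) = -9 + 3*(2*m²) = -9 + 6*m²)
A(-4)*N(-42) = (-9 + 6*(-4)²)*(64/(-42)) = (-9 + 6*16)*(64*(-1/42)) = (-9 + 96)*(-32/21) = 87*(-32/21) = -928/7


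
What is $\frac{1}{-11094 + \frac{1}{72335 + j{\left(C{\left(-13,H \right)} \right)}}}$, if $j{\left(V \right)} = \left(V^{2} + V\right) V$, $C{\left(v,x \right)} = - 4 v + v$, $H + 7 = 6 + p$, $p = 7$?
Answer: $- \frac{133175}{1477443449} \approx -9.0139 \cdot 10^{-5}$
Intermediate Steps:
$H = 6$ ($H = -7 + \left(6 + 7\right) = -7 + 13 = 6$)
$C{\left(v,x \right)} = - 3 v$
$j{\left(V \right)} = V \left(V + V^{2}\right)$ ($j{\left(V \right)} = \left(V + V^{2}\right) V = V \left(V + V^{2}\right)$)
$\frac{1}{-11094 + \frac{1}{72335 + j{\left(C{\left(-13,H \right)} \right)}}} = \frac{1}{-11094 + \frac{1}{72335 + \left(\left(-3\right) \left(-13\right)\right)^{2} \left(1 - -39\right)}} = \frac{1}{-11094 + \frac{1}{72335 + 39^{2} \left(1 + 39\right)}} = \frac{1}{-11094 + \frac{1}{72335 + 1521 \cdot 40}} = \frac{1}{-11094 + \frac{1}{72335 + 60840}} = \frac{1}{-11094 + \frac{1}{133175}} = \frac{1}{- \frac{1477443449}{133175}} = - \frac{133175}{1477443449}$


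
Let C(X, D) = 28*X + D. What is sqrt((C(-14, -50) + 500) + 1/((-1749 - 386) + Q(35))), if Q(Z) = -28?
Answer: sqrt(271354839)/2163 ≈ 7.6157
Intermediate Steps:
C(X, D) = D + 28*X
sqrt((C(-14, -50) + 500) + 1/((-1749 - 386) + Q(35))) = sqrt(((-50 + 28*(-14)) + 500) + 1/((-1749 - 386) - 28)) = sqrt(((-50 - 392) + 500) + 1/(-2135 - 28)) = sqrt((-442 + 500) + 1/(-2163)) = sqrt(58 - 1/2163) = sqrt(125453/2163) = sqrt(271354839)/2163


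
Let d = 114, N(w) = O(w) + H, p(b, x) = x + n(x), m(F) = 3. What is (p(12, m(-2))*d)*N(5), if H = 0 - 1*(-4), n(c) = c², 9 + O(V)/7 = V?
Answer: -32832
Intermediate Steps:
O(V) = -63 + 7*V
H = 4 (H = 0 + 4 = 4)
p(b, x) = x + x²
N(w) = -59 + 7*w (N(w) = (-63 + 7*w) + 4 = -59 + 7*w)
(p(12, m(-2))*d)*N(5) = ((3*(1 + 3))*114)*(-59 + 7*5) = ((3*4)*114)*(-59 + 35) = (12*114)*(-24) = 1368*(-24) = -32832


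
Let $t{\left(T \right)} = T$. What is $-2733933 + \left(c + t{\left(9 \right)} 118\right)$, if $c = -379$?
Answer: $-2733250$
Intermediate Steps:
$-2733933 + \left(c + t{\left(9 \right)} 118\right) = -2733933 + \left(-379 + 9 \cdot 118\right) = -2733933 + \left(-379 + 1062\right) = -2733933 + 683 = -2733250$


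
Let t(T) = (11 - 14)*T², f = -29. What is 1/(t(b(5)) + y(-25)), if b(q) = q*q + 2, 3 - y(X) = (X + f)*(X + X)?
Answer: -1/4884 ≈ -0.00020475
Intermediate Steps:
y(X) = 3 - 2*X*(-29 + X) (y(X) = 3 - (X - 29)*(X + X) = 3 - (-29 + X)*2*X = 3 - 2*X*(-29 + X))
b(q) = 2 + q² (b(q) = q² + 2 = 2 + q²)
t(T) = -3*T²
1/(t(b(5)) + y(-25)) = 1/(-3*(2 + 5²)² + (3 - 2*(-25)² + 58*(-25))) = 1/(-3*(2 + 25)² + (3 - 2*625 - 1450)) = 1/(-3*27² + (3 - 1250 - 1450)) = 1/(-3*729 - 2697) = 1/(-2187 - 2697) = 1/(-4884) = -1/4884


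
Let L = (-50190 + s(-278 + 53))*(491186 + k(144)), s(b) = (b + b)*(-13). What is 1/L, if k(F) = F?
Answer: -1/21785572200 ≈ -4.5902e-11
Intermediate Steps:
s(b) = -26*b (s(b) = (2*b)*(-13) = -26*b)
L = -21785572200 (L = (-50190 - 26*(-278 + 53))*(491186 + 144) = (-50190 - 26*(-225))*491330 = (-50190 + 5850)*491330 = -44340*491330 = -21785572200)
1/L = 1/(-21785572200) = -1/21785572200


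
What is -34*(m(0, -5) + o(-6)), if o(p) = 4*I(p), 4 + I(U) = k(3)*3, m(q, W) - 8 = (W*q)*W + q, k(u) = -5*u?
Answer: 6392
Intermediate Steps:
m(q, W) = 8 + q + q*W² (m(q, W) = 8 + ((W*q)*W + q) = 8 + (q*W² + q) = 8 + (q + q*W²) = 8 + q + q*W²)
I(U) = -49 (I(U) = -4 - 5*3*3 = -4 - 15*3 = -4 - 45 = -49)
o(p) = -196 (o(p) = 4*(-49) = -196)
-34*(m(0, -5) + o(-6)) = -34*((8 + 0 + 0*(-5)²) - 196) = -34*((8 + 0 + 0*25) - 196) = -34*((8 + 0 + 0) - 196) = -34*(8 - 196) = -34*(-188) = 6392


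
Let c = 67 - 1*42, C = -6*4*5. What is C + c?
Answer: -95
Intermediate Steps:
C = -120 (C = -24*5 = -120)
c = 25 (c = 67 - 42 = 25)
C + c = -120 + 25 = -95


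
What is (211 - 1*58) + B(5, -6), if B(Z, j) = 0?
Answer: 153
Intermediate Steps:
(211 - 1*58) + B(5, -6) = (211 - 1*58) + 0 = (211 - 58) + 0 = 153 + 0 = 153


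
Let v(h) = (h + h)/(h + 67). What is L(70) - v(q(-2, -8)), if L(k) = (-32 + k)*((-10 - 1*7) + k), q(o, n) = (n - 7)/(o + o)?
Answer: 569932/283 ≈ 2013.9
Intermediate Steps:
q(o, n) = (-7 + n)/(2*o) (q(o, n) = (-7 + n)/((2*o)) = (-7 + n)*(1/(2*o)) = (-7 + n)/(2*o))
v(h) = 2*h/(67 + h) (v(h) = (2*h)/(67 + h) = 2*h/(67 + h))
L(k) = (-32 + k)*(-17 + k) (L(k) = (-32 + k)*((-10 - 7) + k) = (-32 + k)*(-17 + k))
L(70) - v(q(-2, -8)) = (544 + 70**2 - 49*70) - 2*(1/2)*(-7 - 8)/(-2)/(67 + (1/2)*(-7 - 8)/(-2)) = (544 + 4900 - 3430) - 2*(1/2)*(-1/2)*(-15)/(67 + (1/2)*(-1/2)*(-15)) = 2014 - 2*15/(4*(67 + 15/4)) = 2014 - 2*15/(4*283/4) = 2014 - 2*15*4/(4*283) = 2014 - 1*30/283 = 2014 - 30/283 = 569932/283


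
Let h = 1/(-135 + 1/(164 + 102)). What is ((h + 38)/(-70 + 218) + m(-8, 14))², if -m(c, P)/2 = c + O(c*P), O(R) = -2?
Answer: 724348808685441/1765265648689 ≈ 410.33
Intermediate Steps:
m(c, P) = 4 - 2*c (m(c, P) = -2*(c - 2) = -2*(-2 + c) = 4 - 2*c)
h = -266/35909 (h = 1/(-135 + 1/266) = 1/(-35909/266) = -266/35909 ≈ -0.0074076)
((h + 38)/(-70 + 218) + m(-8, 14))² = ((-266/35909 + 38)/(-70 + 218) + (4 - 2*(-8)))² = ((1364276/35909)/148 + (4 + 16))² = ((1364276/35909)*(1/148) + 20)² = (341069/1328633 + 20)² = (26913729/1328633)² = 724348808685441/1765265648689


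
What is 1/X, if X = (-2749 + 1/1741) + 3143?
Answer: 1741/685955 ≈ 0.0025381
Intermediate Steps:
X = 685955/1741 (X = (-2749 + 1/1741) + 3143 = -4786008/1741 + 3143 = 685955/1741 ≈ 394.00)
1/X = 1/(685955/1741) = 1741/685955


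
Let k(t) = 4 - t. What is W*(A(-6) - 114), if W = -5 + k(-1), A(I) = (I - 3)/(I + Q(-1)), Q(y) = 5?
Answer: 0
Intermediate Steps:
A(I) = (-3 + I)/(5 + I) (A(I) = (I - 3)/(I + 5) = (-3 + I)/(5 + I))
W = 0 (W = -5 + (4 - 1*(-1)) = -5 + (4 + 1) = -5 + 5 = 0)
W*(A(-6) - 114) = 0*((-3 - 6)/(5 - 6) - 114) = 0*(-9/(-1) - 114) = 0*(-1*(-9) - 114) = 0*(9 - 114) = 0*(-105) = 0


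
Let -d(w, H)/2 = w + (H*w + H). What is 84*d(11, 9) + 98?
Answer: -19894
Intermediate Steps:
d(w, H) = -2*H - 2*w - 2*H*w (d(w, H) = -2*(w + (H*w + H)) = -2*(w + (H + H*w)) = -2*(H + w + H*w) = -2*H - 2*w - 2*H*w)
84*d(11, 9) + 98 = 84*(-2*9 - 2*11 - 2*9*11) + 98 = 84*(-18 - 22 - 198) + 98 = 84*(-238) + 98 = -19992 + 98 = -19894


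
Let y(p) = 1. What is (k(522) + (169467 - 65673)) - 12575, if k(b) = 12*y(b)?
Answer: 91231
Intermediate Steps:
k(b) = 12 (k(b) = 12*1 = 12)
(k(522) + (169467 - 65673)) - 12575 = (12 + (169467 - 65673)) - 12575 = (12 + 103794) - 12575 = 103806 - 12575 = 91231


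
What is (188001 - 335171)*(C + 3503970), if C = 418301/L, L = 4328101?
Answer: -2231912003654313070/4328101 ≈ -5.1568e+11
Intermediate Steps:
C = 418301/4328101 ≈ 0.096648
(188001 - 335171)*(C + 3503970) = (188001 - 335171)*(418301/4328101 + 3503970) = -147170*15165536479271/4328101 = -2231912003654313070/4328101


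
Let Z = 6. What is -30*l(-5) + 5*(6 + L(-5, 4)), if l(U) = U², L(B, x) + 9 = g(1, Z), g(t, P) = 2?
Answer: -755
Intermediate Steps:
L(B, x) = -7 (L(B, x) = -9 + 2 = -7)
-30*l(-5) + 5*(6 + L(-5, 4)) = -30*(-5)² + 5*(6 - 7) = -30*25 + 5*(-1) = -750 - 5 = -755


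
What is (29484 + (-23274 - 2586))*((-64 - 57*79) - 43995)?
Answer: -175988688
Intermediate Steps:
(29484 + (-23274 - 2586))*((-64 - 57*79) - 43995) = (29484 - 25860)*((-64 - 4503) - 43995) = 3624*(-4567 - 43995) = 3624*(-48562) = -175988688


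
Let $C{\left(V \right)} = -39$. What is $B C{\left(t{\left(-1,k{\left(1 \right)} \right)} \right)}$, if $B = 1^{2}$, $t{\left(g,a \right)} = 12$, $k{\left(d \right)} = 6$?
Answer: $-39$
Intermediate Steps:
$B = 1$
$B C{\left(t{\left(-1,k{\left(1 \right)} \right)} \right)} = 1 \left(-39\right) = -39$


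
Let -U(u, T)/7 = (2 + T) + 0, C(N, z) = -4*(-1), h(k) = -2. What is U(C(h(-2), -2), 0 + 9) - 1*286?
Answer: -363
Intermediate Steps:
C(N, z) = 4
U(u, T) = -14 - 7*T (U(u, T) = -7*((2 + T) + 0) = -7*(2 + T) = -14 - 7*T)
U(C(h(-2), -2), 0 + 9) - 1*286 = (-14 - 7*(0 + 9)) - 1*286 = (-14 - 7*9) - 286 = (-14 - 63) - 286 = -77 - 286 = -363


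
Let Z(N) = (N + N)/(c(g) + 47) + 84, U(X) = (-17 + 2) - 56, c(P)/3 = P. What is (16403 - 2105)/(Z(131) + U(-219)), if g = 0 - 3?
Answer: 45277/63 ≈ 718.68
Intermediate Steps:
g = -3
c(P) = 3*P
U(X) = -71 (U(X) = -15 - 56 = -71)
Z(N) = 84 + N/19 (Z(N) = (N + N)/(3*(-3) + 47) + 84 = (2*N)/(-9 + 47) + 84 = (2*N)/38 + 84 = (2*N)*(1/38) + 84 = N/19 + 84 = 84 + N/19)
(16403 - 2105)/(Z(131) + U(-219)) = (16403 - 2105)/((84 + (1/19)*131) - 71) = 14298/((84 + 131/19) - 71) = 14298/(1727/19 - 71) = 14298/(378/19) = 14298*(19/378) = 45277/63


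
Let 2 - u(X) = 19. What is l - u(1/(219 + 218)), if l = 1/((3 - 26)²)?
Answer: 8994/529 ≈ 17.002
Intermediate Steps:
u(X) = -17 (u(X) = 2 - 1*19 = 2 - 19 = -17)
l = 1/529 (l = 1/((-23)²) = 1/529 ≈ 0.0018904)
l - u(1/(219 + 218)) = 1/529 - 1*(-17) = 1/529 + 17 = 8994/529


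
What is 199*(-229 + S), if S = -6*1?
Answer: -46765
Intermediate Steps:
S = -6
199*(-229 + S) = 199*(-229 - 6) = 199*(-235) = -46765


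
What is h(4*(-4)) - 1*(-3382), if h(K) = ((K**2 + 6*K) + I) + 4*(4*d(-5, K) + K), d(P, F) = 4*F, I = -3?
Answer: 2451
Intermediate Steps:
h(K) = -3 + K**2 + 74*K (h(K) = ((K**2 + 6*K) - 3) + 4*(4*(4*K) + K) = (-3 + K**2 + 6*K) + 4*(16*K + K) = (-3 + K**2 + 6*K) + 4*(17*K) = (-3 + K**2 + 6*K) + 68*K = -3 + K**2 + 74*K)
h(4*(-4)) - 1*(-3382) = (-3 + (4*(-4))**2 + 74*(4*(-4))) - 1*(-3382) = (-3 + (-16)**2 + 74*(-16)) + 3382 = (-3 + 256 - 1184) + 3382 = -931 + 3382 = 2451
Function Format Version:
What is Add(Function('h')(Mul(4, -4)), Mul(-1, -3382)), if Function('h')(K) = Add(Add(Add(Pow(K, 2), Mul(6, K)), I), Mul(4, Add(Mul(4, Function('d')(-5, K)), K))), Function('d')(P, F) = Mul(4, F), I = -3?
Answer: 2451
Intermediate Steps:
Function('h')(K) = Add(-3, Pow(K, 2), Mul(74, K)) (Function('h')(K) = Add(Add(Add(Pow(K, 2), Mul(6, K)), -3), Mul(4, Add(Mul(4, Mul(4, K)), K))) = Add(Add(-3, Pow(K, 2), Mul(6, K)), Mul(4, Add(Mul(16, K), K))) = Add(Add(-3, Pow(K, 2), Mul(6, K)), Mul(4, Mul(17, K))) = Add(Add(-3, Pow(K, 2), Mul(6, K)), Mul(68, K)) = Add(-3, Pow(K, 2), Mul(74, K)))
Add(Function('h')(Mul(4, -4)), Mul(-1, -3382)) = Add(Add(-3, Pow(Mul(4, -4), 2), Mul(74, Mul(4, -4))), Mul(-1, -3382)) = Add(Add(-3, Pow(-16, 2), Mul(74, -16)), 3382) = Add(Add(-3, 256, -1184), 3382) = Add(-931, 3382) = 2451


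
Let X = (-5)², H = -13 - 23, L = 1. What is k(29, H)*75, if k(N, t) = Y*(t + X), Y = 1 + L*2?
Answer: -2475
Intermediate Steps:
H = -36
Y = 3 (Y = 1 + 1*2 = 1 + 2 = 3)
X = 25
k(N, t) = 75 + 3*t (k(N, t) = 3*(t + 25) = 3*(25 + t) = 75 + 3*t)
k(29, H)*75 = (75 + 3*(-36))*75 = (75 - 108)*75 = -33*75 = -2475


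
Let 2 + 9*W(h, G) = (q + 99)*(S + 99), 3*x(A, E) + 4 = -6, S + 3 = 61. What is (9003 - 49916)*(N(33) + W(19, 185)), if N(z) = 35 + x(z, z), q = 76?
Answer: -1135663054/9 ≈ -1.2618e+8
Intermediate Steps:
S = 58 (S = -3 + 61 = 58)
x(A, E) = -10/3 (x(A, E) = -4/3 + (⅓)*(-6) = -4/3 - 2 = -10/3)
W(h, G) = 27473/9 (W(h, G) = -2/9 + ((76 + 99)*(58 + 99))/9 = -2/9 + (175*157)/9 = -2/9 + (⅑)*27475 = -2/9 + 27475/9 = 27473/9)
N(z) = 95/3 (N(z) = 35 - 10/3 = 95/3)
(9003 - 49916)*(N(33) + W(19, 185)) = (9003 - 49916)*(95/3 + 27473/9) = -40913*27758/9 = -1135663054/9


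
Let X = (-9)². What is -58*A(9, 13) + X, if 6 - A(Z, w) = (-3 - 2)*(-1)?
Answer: 23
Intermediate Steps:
X = 81
A(Z, w) = 1 (A(Z, w) = 6 - (-3 - 2)*(-1) = 6 - (-5)*(-1) = 6 - 1*5 = 6 - 5 = 1)
-58*A(9, 13) + X = -58*1 + 81 = -58 + 81 = 23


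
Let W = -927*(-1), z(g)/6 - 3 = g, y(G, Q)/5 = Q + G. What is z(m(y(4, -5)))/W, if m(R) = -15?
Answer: -8/103 ≈ -0.077670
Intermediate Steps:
y(G, Q) = 5*G + 5*Q (y(G, Q) = 5*(Q + G) = 5*(G + Q) = 5*G + 5*Q)
z(g) = 18 + 6*g
W = 927
z(m(y(4, -5)))/W = (18 + 6*(-15))/927 = (18 - 90)*(1/927) = -72*1/927 = -8/103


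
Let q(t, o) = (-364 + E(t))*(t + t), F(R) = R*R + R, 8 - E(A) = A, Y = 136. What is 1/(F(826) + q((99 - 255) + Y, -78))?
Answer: 1/696542 ≈ 1.4357e-6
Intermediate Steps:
E(A) = 8 - A
F(R) = R + R² (F(R) = R² + R = R + R²)
q(t, o) = 2*t*(-356 - t) (q(t, o) = (-364 + (8 - t))*(t + t) = (-356 - t)*(2*t) = 2*t*(-356 - t))
1/(F(826) + q((99 - 255) + Y, -78)) = 1/(826*(1 + 826) - 2*((99 - 255) + 136)*(356 + ((99 - 255) + 136))) = 1/(826*827 - 2*(-156 + 136)*(356 + (-156 + 136))) = 1/(683102 - 2*(-20)*(356 - 20)) = 1/(683102 - 2*(-20)*336) = 1/(683102 + 13440) = 1/696542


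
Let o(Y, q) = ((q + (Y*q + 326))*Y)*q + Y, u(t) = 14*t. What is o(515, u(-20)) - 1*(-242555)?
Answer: 20787249870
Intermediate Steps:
o(Y, q) = Y + Y*q*(326 + q + Y*q) (o(Y, q) = ((q + (326 + Y*q))*Y)*q + Y = ((326 + q + Y*q)*Y)*q + Y = (Y*(326 + q + Y*q))*q + Y = Y*q*(326 + q + Y*q) + Y = Y + Y*q*(326 + q + Y*q))
o(515, u(-20)) - 1*(-242555) = 515*(1 + (14*(-20))² + 326*(14*(-20)) + 515*(14*(-20))²) - 1*(-242555) = 515*(1 + (-280)² + 326*(-280) + 515*(-280)²) + 242555 = 515*(1 + 78400 - 91280 + 515*78400) + 242555 = 515*(1 + 78400 - 91280 + 40376000) + 242555 = 515*40363121 + 242555 = 20787007315 + 242555 = 20787249870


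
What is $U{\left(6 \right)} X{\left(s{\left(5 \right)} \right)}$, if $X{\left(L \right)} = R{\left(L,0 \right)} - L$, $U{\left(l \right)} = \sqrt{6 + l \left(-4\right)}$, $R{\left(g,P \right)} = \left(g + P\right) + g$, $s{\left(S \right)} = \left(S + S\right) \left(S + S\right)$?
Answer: $300 i \sqrt{2} \approx 424.26 i$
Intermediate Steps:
$s{\left(S \right)} = 4 S^{2}$ ($s{\left(S \right)} = 2 S 2 S = 4 S^{2}$)
$R{\left(g,P \right)} = P + 2 g$ ($R{\left(g,P \right)} = \left(P + g\right) + g = P + 2 g$)
$U{\left(l \right)} = \sqrt{6 - 4 l}$
$X{\left(L \right)} = L$ ($X{\left(L \right)} = \left(0 + 2 L\right) - L = 2 L - L = L$)
$U{\left(6 \right)} X{\left(s{\left(5 \right)} \right)} = \sqrt{6 - 24} \cdot 4 \cdot 5^{2} = \sqrt{6 - 24} \cdot 4 \cdot 25 = \sqrt{-18} \cdot 100 = 3 i \sqrt{2} \cdot 100 = 300 i \sqrt{2}$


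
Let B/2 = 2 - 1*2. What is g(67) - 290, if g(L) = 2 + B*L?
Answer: -288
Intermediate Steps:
B = 0 (B = 2*(2 - 1*2) = 2*(2 - 2) = 2*0 = 0)
g(L) = 2 (g(L) = 2 + 0*L = 2 + 0 = 2)
g(67) - 290 = 2 - 290 = -288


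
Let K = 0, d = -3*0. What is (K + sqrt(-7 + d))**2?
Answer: -7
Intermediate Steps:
d = 0
(K + sqrt(-7 + d))**2 = (0 + sqrt(-7 + 0))**2 = (0 + sqrt(-7))**2 = (0 + I*sqrt(7))**2 = (I*sqrt(7))**2 = -7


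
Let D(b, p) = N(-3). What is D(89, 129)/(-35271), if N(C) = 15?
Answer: -5/11757 ≈ -0.00042528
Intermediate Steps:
D(b, p) = 15
D(89, 129)/(-35271) = 15/(-35271) = 15*(-1/35271) = -5/11757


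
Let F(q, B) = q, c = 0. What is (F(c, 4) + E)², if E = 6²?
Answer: 1296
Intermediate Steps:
E = 36
(F(c, 4) + E)² = (0 + 36)² = 36² = 1296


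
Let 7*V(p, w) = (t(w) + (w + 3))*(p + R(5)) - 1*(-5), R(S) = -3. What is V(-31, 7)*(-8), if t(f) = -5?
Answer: 1320/7 ≈ 188.57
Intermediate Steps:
V(p, w) = 5/7 + (-3 + p)*(-2 + w)/7 (V(p, w) = ((-5 + (w + 3))*(p - 3) - 1*(-5))/7 = ((-5 + (3 + w))*(-3 + p) + 5)/7 = ((-2 + w)*(-3 + p) + 5)/7 = ((-3 + p)*(-2 + w) + 5)/7 = (5 + (-3 + p)*(-2 + w))/7 = 5/7 + (-3 + p)*(-2 + w)/7)
V(-31, 7)*(-8) = (11/7 - 3/7*7 - 2/7*(-31) + (⅐)*(-31)*7)*(-8) = (11/7 - 3 + 62/7 - 31)*(-8) = -165/7*(-8) = 1320/7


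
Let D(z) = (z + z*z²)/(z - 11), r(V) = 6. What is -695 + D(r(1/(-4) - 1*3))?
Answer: -3697/5 ≈ -739.40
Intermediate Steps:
D(z) = (z + z³)/(-11 + z)
-695 + D(r(1/(-4) - 1*3)) = -695 + (6 + 6³)/(-11 + 6) = -695 + (6 + 216)/(-5) = -695 - ⅕*222 = -695 - 222/5 = -3697/5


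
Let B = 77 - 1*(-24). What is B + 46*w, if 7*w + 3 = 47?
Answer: 2731/7 ≈ 390.14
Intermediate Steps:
w = 44/7 (w = -3/7 + (1/7)*47 = -3/7 + 47/7 = 44/7 ≈ 6.2857)
B = 101 (B = 77 + 24 = 101)
B + 46*w = 101 + 46*(44/7) = 101 + 2024/7 = 2731/7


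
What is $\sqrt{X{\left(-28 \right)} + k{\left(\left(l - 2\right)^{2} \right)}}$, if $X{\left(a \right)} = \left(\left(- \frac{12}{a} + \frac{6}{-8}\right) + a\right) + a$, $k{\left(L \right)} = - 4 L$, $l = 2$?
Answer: $\frac{i \sqrt{11039}}{14} \approx 7.5048 i$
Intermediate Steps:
$X{\left(a \right)} = - \frac{3}{4} - \frac{12}{a} + 2 a$ ($X{\left(a \right)} = \left(\left(- \frac{12}{a} + 6 \left(- \frac{1}{8}\right)\right) + a\right) + a = \left(\left(- \frac{12}{a} - \frac{3}{4}\right) + a\right) + a = \left(\left(- \frac{3}{4} - \frac{12}{a}\right) + a\right) + a = \left(- \frac{3}{4} + a - \frac{12}{a}\right) + a = - \frac{3}{4} - \frac{12}{a} + 2 a$)
$\sqrt{X{\left(-28 \right)} + k{\left(\left(l - 2\right)^{2} \right)}} = \sqrt{\left(- \frac{3}{4} - \frac{12}{-28} + 2 \left(-28\right)\right) - 4 \left(2 - 2\right)^{2}} = \sqrt{\left(- \frac{3}{4} - - \frac{3}{7} - 56\right) - 4 \cdot 0^{2}} = \sqrt{\left(- \frac{3}{4} + \frac{3}{7} - 56\right) - 0} = \sqrt{- \frac{1577}{28} + 0} = \sqrt{- \frac{1577}{28}} = \frac{i \sqrt{11039}}{14}$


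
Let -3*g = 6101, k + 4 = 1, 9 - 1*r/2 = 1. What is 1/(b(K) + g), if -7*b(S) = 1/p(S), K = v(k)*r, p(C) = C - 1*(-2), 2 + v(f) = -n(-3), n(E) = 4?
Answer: -1974/4014455 ≈ -0.00049172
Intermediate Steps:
r = 16 (r = 18 - 2*1 = 18 - 2 = 16)
k = -3 (k = -4 + 1 = -3)
v(f) = -6 (v(f) = -2 - 1*4 = -2 - 4 = -6)
p(C) = 2 + C (p(C) = C + 2 = 2 + C)
g = -6101/3 (g = -1/3*6101 = -6101/3 ≈ -2033.7)
K = -96 (K = -6*16 = -96)
b(S) = -1/(7*(2 + S))
1/(b(K) + g) = 1/(-1/(14 + 7*(-96)) - 6101/3) = 1/(-1/(14 - 672) - 6101/3) = 1/(-1/(-658) - 6101/3) = 1/(-1*(-1/658) - 6101/3) = 1/(1/658 - 6101/3) = 1/(-4014455/1974) = -1974/4014455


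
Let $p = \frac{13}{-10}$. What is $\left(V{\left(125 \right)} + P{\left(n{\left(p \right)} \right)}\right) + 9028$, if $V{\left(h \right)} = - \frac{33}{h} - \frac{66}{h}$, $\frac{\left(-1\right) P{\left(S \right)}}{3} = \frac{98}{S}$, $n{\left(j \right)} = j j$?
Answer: $\frac{187024769}{21125} \approx 8853.3$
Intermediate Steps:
$p = - \frac{13}{10}$ ($p = 13 \left(- \frac{1}{10}\right) = - \frac{13}{10} \approx -1.3$)
$n{\left(j \right)} = j^{2}$
$P{\left(S \right)} = - \frac{294}{S}$ ($P{\left(S \right)} = - 3 \frac{98}{S} = - \frac{294}{S}$)
$V{\left(h \right)} = - \frac{99}{h}$
$\left(V{\left(125 \right)} + P{\left(n{\left(p \right)} \right)}\right) + 9028 = \left(- \frac{99}{125} - \frac{294}{\left(- \frac{13}{10}\right)^{2}}\right) + 9028 = \left(\left(-99\right) \frac{1}{125} - \frac{294}{\frac{169}{100}}\right) + 9028 = \left(- \frac{99}{125} - \frac{29400}{169}\right) + 9028 = - \frac{3691731}{21125} + 9028 = \frac{187024769}{21125}$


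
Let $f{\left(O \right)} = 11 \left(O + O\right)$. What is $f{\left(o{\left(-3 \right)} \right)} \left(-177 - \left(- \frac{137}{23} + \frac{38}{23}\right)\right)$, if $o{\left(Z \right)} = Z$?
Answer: $\frac{262152}{23} \approx 11398.0$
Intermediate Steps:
$f{\left(O \right)} = 22 O$ ($f{\left(O \right)} = 11 \cdot 2 O = 22 O$)
$f{\left(o{\left(-3 \right)} \right)} \left(-177 - \left(- \frac{137}{23} + \frac{38}{23}\right)\right) = 22 \left(-3\right) \left(-177 - \left(- \frac{137}{23} + \frac{38}{23}\right)\right) = - 66 \left(-177 - \left(\left(-137\right) \frac{1}{23} + 38 \cdot \frac{1}{23}\right)\right) = - 66 \left(-177 - \left(- \frac{137}{23} + \frac{38}{23}\right)\right) = - 66 \left(-177 - - \frac{99}{23}\right) = - 66 \left(-177 + \frac{99}{23}\right) = \left(-66\right) \left(- \frac{3972}{23}\right) = \frac{262152}{23}$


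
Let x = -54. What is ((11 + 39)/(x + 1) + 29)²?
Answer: 2211169/2809 ≈ 787.17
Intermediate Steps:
((11 + 39)/(x + 1) + 29)² = ((11 + 39)/(-54 + 1) + 29)² = (50/(-53) + 29)² = (50*(-1/53) + 29)² = (-50/53 + 29)² = (1487/53)² = 2211169/2809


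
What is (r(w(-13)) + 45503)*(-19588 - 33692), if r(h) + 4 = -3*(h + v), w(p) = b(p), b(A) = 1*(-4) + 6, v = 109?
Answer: -2406444480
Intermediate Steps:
b(A) = 2 (b(A) = -4 + 6 = 2)
w(p) = 2
r(h) = -331 - 3*h (r(h) = -4 - 3*(h + 109) = -4 - 3*(109 + h) = -4 + (-327 - 3*h) = -331 - 3*h)
(r(w(-13)) + 45503)*(-19588 - 33692) = ((-331 - 3*2) + 45503)*(-19588 - 33692) = ((-331 - 6) + 45503)*(-53280) = (-337 + 45503)*(-53280) = 45166*(-53280) = -2406444480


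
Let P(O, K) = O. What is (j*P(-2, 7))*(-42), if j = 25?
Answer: 2100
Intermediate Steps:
(j*P(-2, 7))*(-42) = (25*(-2))*(-42) = -50*(-42) = 2100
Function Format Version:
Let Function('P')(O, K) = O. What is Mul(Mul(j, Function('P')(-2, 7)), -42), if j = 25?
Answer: 2100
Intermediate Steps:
Mul(Mul(j, Function('P')(-2, 7)), -42) = Mul(Mul(25, -2), -42) = Mul(-50, -42) = 2100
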